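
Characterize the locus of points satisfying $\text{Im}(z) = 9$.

Im(z) = y where z = x + yi; the equation y = 9 is satisfied by all points with that y-coordinate
Locus: Horizontal line y = 9


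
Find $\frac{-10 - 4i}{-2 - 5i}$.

Multiply numerator and denominator by conjugate (-2 + 5i):
= (-10 - 4i)(-2 + 5i) / ((-2)^2 + (-5)^2)
= (40 - 42i) / 29
= 40/29 - (42/29)i


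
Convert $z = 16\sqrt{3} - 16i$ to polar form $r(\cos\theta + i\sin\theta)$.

r = |z| = sqrt(a^2 + b^2) = sqrt((16*sqrt(3))^2 + (-16)^2) = sqrt(768 + 256) = sqrt(1024) = 32
θ = arctan(b/a) = arctan(-16/27.7128) (quadrant-adjusted) = 330°
z = 32(cos 330° + i sin 330°)


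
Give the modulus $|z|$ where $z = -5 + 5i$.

|z| = sqrt(a^2 + b^2) = sqrt((-5)^2 + 5^2) = sqrt(50) = sqrt(50)


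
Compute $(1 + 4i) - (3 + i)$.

(1 - 3) + (4 - 1)i = -2 + 3i


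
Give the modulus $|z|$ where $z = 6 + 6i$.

|z| = sqrt(a^2 + b^2) = sqrt(6^2 + 6^2) = sqrt(72) = sqrt(72)


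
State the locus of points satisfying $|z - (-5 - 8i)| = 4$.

|z - z0| = r describes a circle centered at z0 with radius r
Here z0 = -5 - 8i and r = 4
Locus: Circle centered at (-5, -8) with radius 4


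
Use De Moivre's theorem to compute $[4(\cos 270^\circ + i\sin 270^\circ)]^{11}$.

By De Moivre: z^n = r^n(cos(nθ) + i sin(nθ))
= 4^11(cos(11*270°) + i sin(11*270°))
= 4194304(cos 90° + i sin 90°)
= 4194304i


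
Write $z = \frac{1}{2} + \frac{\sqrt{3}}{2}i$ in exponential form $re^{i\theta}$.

r = |z| = sqrt((1/2)^2 + (sqrt(3)/2)^2) = sqrt(1/4 + 3/4) = sqrt(1) = 1
θ = arctan(b/a) = arctan(0.866/0.5) (quadrant-adjusted) = 60° = π/3
z = 1e^(i*π/3)


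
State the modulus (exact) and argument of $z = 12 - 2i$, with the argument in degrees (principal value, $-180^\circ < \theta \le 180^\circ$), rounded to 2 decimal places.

|z| = sqrt(12^2 + (-2)^2) = sqrt(148)
arg(z) = arctan(b/a) = arctan(-2/12) (quadrant-adjusted) = -9.46°


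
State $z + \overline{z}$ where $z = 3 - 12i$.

z + conjugate(z) = (a + bi) + (a - bi) = 2a
= 2 * 3 = 6


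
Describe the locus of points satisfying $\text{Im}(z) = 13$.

Im(z) = y where z = x + yi; the equation y = 13 is satisfied by all points with that y-coordinate
Locus: Horizontal line y = 13


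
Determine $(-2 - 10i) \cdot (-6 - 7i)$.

(a1*a2 - b1*b2) + (a1*b2 + b1*a2)i
= (12 - 70) + (14 + 60)i
= -58 + 74i


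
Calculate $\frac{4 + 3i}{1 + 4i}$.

Multiply numerator and denominator by conjugate (1 - 4i):
= (4 + 3i)(1 - 4i) / (1^2 + 4^2)
= (16 - 13i) / 17
= 16/17 - (13/17)i


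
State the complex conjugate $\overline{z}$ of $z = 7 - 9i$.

If z = a + bi, then conjugate(z) = a - bi
conjugate(7 - 9i) = 7 + 9i


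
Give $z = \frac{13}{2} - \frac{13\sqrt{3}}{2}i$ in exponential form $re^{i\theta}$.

r = |z| = sqrt((13/2)^2 + (-13*sqrt(3)/2)^2) = sqrt(169/4 + 507/4) = sqrt(169) = 13
θ = arctan(b/a) = arctan(-11.2583/6.5) (quadrant-adjusted) = -60° = -π/3
z = 13e^(-i*π/3)


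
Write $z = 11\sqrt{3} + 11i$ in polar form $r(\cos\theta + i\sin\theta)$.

r = |z| = sqrt(a^2 + b^2) = sqrt((11*sqrt(3))^2 + (11)^2) = sqrt(363 + 121) = sqrt(484) = 22
θ = arctan(b/a) = arctan(11/19.0526) (quadrant-adjusted) = 30°
z = 22(cos 30° + i sin 30°)


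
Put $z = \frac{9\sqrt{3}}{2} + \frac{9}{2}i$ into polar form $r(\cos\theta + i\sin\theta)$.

r = |z| = sqrt(a^2 + b^2) = sqrt((9*sqrt(3)/2)^2 + (9/2)^2) = sqrt(243/4 + 81/4) = sqrt(81) = 9
θ = arctan(b/a) = arctan(4.5/7.7942) (quadrant-adjusted) = 30°
z = 9(cos 30° + i sin 30°)


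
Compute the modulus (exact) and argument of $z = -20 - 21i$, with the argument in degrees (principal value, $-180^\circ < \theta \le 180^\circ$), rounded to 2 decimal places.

|z| = sqrt((-20)^2 + (-21)^2) = 29
arg(z) = arctan(b/a) = arctan(-21/-20) (quadrant-adjusted) = -133.60°


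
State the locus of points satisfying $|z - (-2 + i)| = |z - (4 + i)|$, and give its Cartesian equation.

|z - z1| = |z - z2| means z is equidistant from z1 and z2,
i.e. the perpendicular bisector of the segment from (-2, 1) to (4, 1) (midpoint (1, 1)).
With z = x + yi, square both sides:
(x - (-2))^2 + (y - 1)^2 = (x - 4)^2 + (y - 1)^2
The x^2 and y^2 terms cancel: 12x + 0y = 17 - 5 = 12
Simplify: x = 1
Locus: Perpendicular bisector of the segment from (-2, 1) to (4, 1): the line x = 1


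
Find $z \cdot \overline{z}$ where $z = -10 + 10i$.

z * conjugate(z) = |z|^2 = a^2 + b^2
= (-10)^2 + 10^2 = 200


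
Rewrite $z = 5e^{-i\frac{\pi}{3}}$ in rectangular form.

a = r cos θ = 5 * 1/2 = 5/2
b = r sin θ = 5 * -sqrt(3)/2 = -5*sqrt(3)/2
z = 5/2 - (5*sqrt(3)/2)i


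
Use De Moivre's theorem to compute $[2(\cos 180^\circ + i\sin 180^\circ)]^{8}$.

By De Moivre: z^n = r^n(cos(nθ) + i sin(nθ))
= 2^8(cos(8*180°) + i sin(8*180°))
= 256(cos 0° + i sin 0°)
= 256


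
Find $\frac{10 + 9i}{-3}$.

Divisor is real, so divide each part by -3:
= -10/3 - 3i


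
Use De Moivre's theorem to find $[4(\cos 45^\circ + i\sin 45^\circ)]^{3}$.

By De Moivre: z^n = r^n(cos(nθ) + i sin(nθ))
= 4^3(cos(3*45°) + i sin(3*45°))
= 64(cos 135° + i sin 135°)
= -32*sqrt(2) + 32*sqrt(2)i


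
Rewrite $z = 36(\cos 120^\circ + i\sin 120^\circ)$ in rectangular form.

a = r cos θ = 36 * -1/2 = -18
b = r sin θ = 36 * sqrt(3)/2 = 18*sqrt(3)
z = -18 + 18*sqrt(3)i


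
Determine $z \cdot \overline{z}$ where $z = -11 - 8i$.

z * conjugate(z) = |z|^2 = a^2 + b^2
= (-11)^2 + (-8)^2 = 185


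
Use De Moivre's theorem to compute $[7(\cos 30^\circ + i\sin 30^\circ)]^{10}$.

By De Moivre: z^n = r^n(cos(nθ) + i sin(nθ))
= 7^10(cos(10*30°) + i sin(10*30°))
= 282475249(cos 300° + i sin 300°)
= 282475249/2 - (282475249*sqrt(3)/2)i


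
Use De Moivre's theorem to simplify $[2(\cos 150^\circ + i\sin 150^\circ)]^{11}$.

By De Moivre: z^n = r^n(cos(nθ) + i sin(nθ))
= 2^11(cos(11*150°) + i sin(11*150°))
= 2048(cos 210° + i sin 210°)
= -1024*sqrt(3) - 1024i


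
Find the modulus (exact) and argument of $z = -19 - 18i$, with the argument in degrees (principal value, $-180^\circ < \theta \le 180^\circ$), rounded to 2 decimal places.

|z| = sqrt((-19)^2 + (-18)^2) = sqrt(685)
arg(z) = arctan(b/a) = arctan(-18/-19) (quadrant-adjusted) = -136.55°


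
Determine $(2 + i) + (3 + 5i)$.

(2 + 3) + (1 + 5)i = 5 + 6i


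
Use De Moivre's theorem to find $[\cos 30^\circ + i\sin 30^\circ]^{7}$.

By De Moivre: z^n = r^n(cos(nθ) + i sin(nθ))
= 1^7(cos(7*30°) + i sin(7*30°))
= 1(cos 210° + i sin 210°)
= -sqrt(3)/2 - (1/2)i


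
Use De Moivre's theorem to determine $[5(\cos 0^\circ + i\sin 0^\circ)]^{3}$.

By De Moivre: z^n = r^n(cos(nθ) + i sin(nθ))
= 5^3(cos(3*0°) + i sin(3*0°))
= 125(cos 0° + i sin 0°)
= 125


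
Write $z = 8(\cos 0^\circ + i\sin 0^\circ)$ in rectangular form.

a = r cos θ = 8 * 1 = 8
b = r sin θ = 8 * 0 = 0
z = 8


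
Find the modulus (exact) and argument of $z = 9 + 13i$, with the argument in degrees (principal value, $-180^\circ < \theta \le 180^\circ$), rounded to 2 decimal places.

|z| = sqrt(9^2 + 13^2) = sqrt(250)
arg(z) = arctan(b/a) = arctan(13/9) (quadrant-adjusted) = 55.30°


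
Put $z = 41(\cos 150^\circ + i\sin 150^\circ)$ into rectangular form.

a = r cos θ = 41 * -sqrt(3)/2 = -41*sqrt(3)/2
b = r sin θ = 41 * 1/2 = 41/2
z = -41*sqrt(3)/2 + (41/2)i


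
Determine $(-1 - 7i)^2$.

(a + bi)^2 = a^2 - b^2 + 2abi
= (-1)^2 - (-7)^2 + 2*(-1)*(-7)i
= -48 + 14i


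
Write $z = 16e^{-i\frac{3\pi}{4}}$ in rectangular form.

a = r cos θ = 16 * -sqrt(2)/2 = -8*sqrt(2)
b = r sin θ = 16 * -sqrt(2)/2 = -8*sqrt(2)
z = -8*sqrt(2) - 8*sqrt(2)i


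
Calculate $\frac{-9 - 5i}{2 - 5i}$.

Multiply numerator and denominator by conjugate (2 + 5i):
= (-9 - 5i)(2 + 5i) / (2^2 + (-5)^2)
= (7 - 55i) / 29
= 7/29 - (55/29)i


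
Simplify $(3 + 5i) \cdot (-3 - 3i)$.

(a1*a2 - b1*b2) + (a1*b2 + b1*a2)i
= (-9 - (-15)) + (-9 + (-15))i
= 6 - 24i


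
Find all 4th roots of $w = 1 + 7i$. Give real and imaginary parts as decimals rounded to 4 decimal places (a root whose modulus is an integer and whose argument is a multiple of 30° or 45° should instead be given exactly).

|w| = sqrt(50) ≈ 7.071068, arg(w) ≈ 81.869898°
Root modulus = sqrt(50)^(1/4) ≈ 1.630689
Root arguments: θ_k = (arg(w) + 360°k)/4 for k = 0, 1, ..., 3
Compute each root as (root modulus)(cos θ_k + i sin θ_k) using full-precision intermediates, then round to 4 decimal places.
Roots: 1.5277 + 0.5702i, -0.5702 + 1.5277i, -1.5277 - 0.5702i, 0.5702 - 1.5277i


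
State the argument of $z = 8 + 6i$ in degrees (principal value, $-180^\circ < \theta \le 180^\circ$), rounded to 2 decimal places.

θ = arctan(b/a) = arctan(6/8) (quadrant-adjusted) = 36.87°


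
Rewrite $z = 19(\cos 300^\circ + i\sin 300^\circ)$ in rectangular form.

a = r cos θ = 19 * 1/2 = 19/2
b = r sin θ = 19 * -sqrt(3)/2 = -19*sqrt(3)/2
z = 19/2 - (19*sqrt(3)/2)i


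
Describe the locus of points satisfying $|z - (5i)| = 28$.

|z - z0| = r describes a circle centered at z0 with radius r
Here z0 = 5i and r = 28
Locus: Circle centered at (0, 5) with radius 28


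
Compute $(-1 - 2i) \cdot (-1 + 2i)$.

(a1*a2 - b1*b2) + (a1*b2 + b1*a2)i
= (1 - (-4)) + (-2 + 2)i
= 5


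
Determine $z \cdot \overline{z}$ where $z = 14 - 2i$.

z * conjugate(z) = |z|^2 = a^2 + b^2
= 14^2 + (-2)^2 = 200


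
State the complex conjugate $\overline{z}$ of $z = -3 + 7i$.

If z = a + bi, then conjugate(z) = a - bi
conjugate(-3 + 7i) = -3 - 7i


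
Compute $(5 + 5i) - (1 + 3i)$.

(5 - 1) + (5 - 3)i = 4 + 2i


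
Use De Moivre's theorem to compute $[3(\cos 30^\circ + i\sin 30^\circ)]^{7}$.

By De Moivre: z^n = r^n(cos(nθ) + i sin(nθ))
= 3^7(cos(7*30°) + i sin(7*30°))
= 2187(cos 210° + i sin 210°)
= -2187*sqrt(3)/2 - (2187/2)i


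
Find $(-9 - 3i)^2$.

(a + bi)^2 = a^2 - b^2 + 2abi
= (-9)^2 - (-3)^2 + 2*(-9)*(-3)i
= 72 + 54i


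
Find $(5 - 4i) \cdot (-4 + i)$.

(a1*a2 - b1*b2) + (a1*b2 + b1*a2)i
= (-20 - (-4)) + (5 + 16)i
= -16 + 21i


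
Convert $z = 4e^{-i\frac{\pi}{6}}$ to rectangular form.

a = r cos θ = 4 * sqrt(3)/2 = 2*sqrt(3)
b = r sin θ = 4 * -1/2 = -2
z = 2*sqrt(3) - 2i


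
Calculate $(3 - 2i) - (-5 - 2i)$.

(3 - (-5)) + (-2 - (-2))i = 8


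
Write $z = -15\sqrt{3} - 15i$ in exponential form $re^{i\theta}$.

r = |z| = sqrt((-15*sqrt(3))^2 + (-15)^2) = sqrt(675 + 225) = sqrt(900) = 30
θ = arctan(b/a) = arctan(-15/-25.9808) (quadrant-adjusted) = -150° = -5π/6
z = 30e^(-i*5π/6)


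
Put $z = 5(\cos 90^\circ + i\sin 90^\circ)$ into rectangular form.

a = r cos θ = 5 * 0 = 0
b = r sin θ = 5 * 1 = 5
z = 5i


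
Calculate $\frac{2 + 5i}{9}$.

Divisor is real, so divide each part by 9:
= 2/9 + (5/9)i


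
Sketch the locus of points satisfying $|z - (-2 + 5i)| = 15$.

|z - z0| = r describes a circle centered at z0 with radius r
Here z0 = -2 + 5i and r = 15
Locus: Circle centered at (-2, 5) with radius 15


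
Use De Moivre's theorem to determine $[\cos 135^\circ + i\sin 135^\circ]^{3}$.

By De Moivre: z^n = r^n(cos(nθ) + i sin(nθ))
= 1^3(cos(3*135°) + i sin(3*135°))
= 1(cos 45° + i sin 45°)
= sqrt(2)/2 + (sqrt(2)/2)i


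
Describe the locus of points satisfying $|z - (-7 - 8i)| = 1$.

|z - z0| = r describes a circle centered at z0 with radius r
Here z0 = -7 - 8i and r = 1
Locus: Circle centered at (-7, -8) with radius 1


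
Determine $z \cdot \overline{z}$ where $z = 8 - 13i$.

z * conjugate(z) = |z|^2 = a^2 + b^2
= 8^2 + (-13)^2 = 233


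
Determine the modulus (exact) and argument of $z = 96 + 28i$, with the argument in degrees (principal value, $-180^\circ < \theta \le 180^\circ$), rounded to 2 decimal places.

|z| = sqrt(96^2 + 28^2) = 100
arg(z) = arctan(b/a) = arctan(28/96) (quadrant-adjusted) = 16.26°


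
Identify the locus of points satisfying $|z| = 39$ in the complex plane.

|z| = 39 means sqrt(x^2 + y^2) = 39
This is a circle of radius 39 centered at the origin


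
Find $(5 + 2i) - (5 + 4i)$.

(5 - 5) + (2 - 4)i = -2i


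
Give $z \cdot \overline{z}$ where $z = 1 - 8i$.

z * conjugate(z) = |z|^2 = a^2 + b^2
= 1^2 + (-8)^2 = 65


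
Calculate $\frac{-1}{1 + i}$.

Multiply numerator and denominator by conjugate (1 - i):
= (-1)(1 - i) / (1^2 + 1^2)
= (-1 + i) / 2
= -1/2 + (1/2)i


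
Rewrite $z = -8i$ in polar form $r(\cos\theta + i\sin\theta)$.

r = |z| = sqrt(a^2 + b^2) = sqrt((0)^2 + (-8)^2) = sqrt(0 + 64) = sqrt(64) = 8
a = 0 and b < 0, so z lies on the negative imaginary axis: θ = 270°
z = 8(cos 270° + i sin 270°)


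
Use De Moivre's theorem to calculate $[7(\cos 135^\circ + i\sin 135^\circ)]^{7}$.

By De Moivre: z^n = r^n(cos(nθ) + i sin(nθ))
= 7^7(cos(7*135°) + i sin(7*135°))
= 823543(cos 225° + i sin 225°)
= -823543*sqrt(2)/2 - (823543*sqrt(2)/2)i


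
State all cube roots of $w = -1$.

|w| = 1, arg(w) = 180°
Root modulus = 1^(1/3) = 1
Root arguments: θ_k = (180° + 360°k)/3 for k = 0, 1, ..., 2
Roots: 1/2 + (sqrt(3)/2)i, -1, 1/2 - (sqrt(3)/2)i


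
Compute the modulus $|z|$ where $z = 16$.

|z| = sqrt(a^2 + b^2) = sqrt(16^2 + 0^2) = sqrt(256) = 16


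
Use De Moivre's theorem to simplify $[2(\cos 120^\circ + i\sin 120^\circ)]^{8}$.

By De Moivre: z^n = r^n(cos(nθ) + i sin(nθ))
= 2^8(cos(8*120°) + i sin(8*120°))
= 256(cos 240° + i sin 240°)
= -128 - 128*sqrt(3)i


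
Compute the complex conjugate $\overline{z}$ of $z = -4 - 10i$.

If z = a + bi, then conjugate(z) = a - bi
conjugate(-4 - 10i) = -4 + 10i


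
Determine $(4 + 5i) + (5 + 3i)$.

(4 + 5) + (5 + 3)i = 9 + 8i


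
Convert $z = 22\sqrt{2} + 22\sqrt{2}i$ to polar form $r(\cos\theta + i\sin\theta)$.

r = |z| = sqrt(a^2 + b^2) = sqrt((22*sqrt(2))^2 + (22*sqrt(2))^2) = sqrt(968 + 968) = sqrt(1936) = 44
θ = arctan(b/a) = arctan(31.1127/31.1127) (quadrant-adjusted) = 45°
z = 44(cos 45° + i sin 45°)


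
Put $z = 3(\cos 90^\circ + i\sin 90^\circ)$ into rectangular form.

a = r cos θ = 3 * 0 = 0
b = r sin θ = 3 * 1 = 3
z = 3i


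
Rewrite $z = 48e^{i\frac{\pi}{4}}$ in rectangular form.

a = r cos θ = 48 * sqrt(2)/2 = 24*sqrt(2)
b = r sin θ = 48 * sqrt(2)/2 = 24*sqrt(2)
z = 24*sqrt(2) + 24*sqrt(2)i


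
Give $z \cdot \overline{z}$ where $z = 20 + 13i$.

z * conjugate(z) = |z|^2 = a^2 + b^2
= 20^2 + 13^2 = 569


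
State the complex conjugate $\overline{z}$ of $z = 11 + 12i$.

If z = a + bi, then conjugate(z) = a - bi
conjugate(11 + 12i) = 11 - 12i


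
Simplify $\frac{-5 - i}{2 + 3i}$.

Multiply numerator and denominator by conjugate (2 - 3i):
= (-5 - i)(2 - 3i) / (2^2 + 3^2)
= (-13 + 13i) / 13
= -1 + i


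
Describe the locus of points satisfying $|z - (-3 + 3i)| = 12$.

|z - z0| = r describes a circle centered at z0 with radius r
Here z0 = -3 + 3i and r = 12
Locus: Circle centered at (-3, 3) with radius 12


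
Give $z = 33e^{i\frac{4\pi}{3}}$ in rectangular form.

a = r cos θ = 33 * -1/2 = -33/2
b = r sin θ = 33 * -sqrt(3)/2 = -33*sqrt(3)/2
z = -33/2 - (33*sqrt(3)/2)i


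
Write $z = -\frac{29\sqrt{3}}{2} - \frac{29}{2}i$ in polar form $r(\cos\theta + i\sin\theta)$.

r = |z| = sqrt(a^2 + b^2) = sqrt((-29*sqrt(3)/2)^2 + (-29/2)^2) = sqrt(2523/4 + 841/4) = sqrt(841) = 29
θ = arctan(b/a) = arctan(-14.5/-25.1147) (quadrant-adjusted) = 210°
z = 29(cos 210° + i sin 210°)


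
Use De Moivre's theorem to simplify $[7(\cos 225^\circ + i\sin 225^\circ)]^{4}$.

By De Moivre: z^n = r^n(cos(nθ) + i sin(nθ))
= 7^4(cos(4*225°) + i sin(4*225°))
= 2401(cos 180° + i sin 180°)
= -2401


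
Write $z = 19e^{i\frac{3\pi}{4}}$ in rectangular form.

a = r cos θ = 19 * -sqrt(2)/2 = -19*sqrt(2)/2
b = r sin θ = 19 * sqrt(2)/2 = 19*sqrt(2)/2
z = -19*sqrt(2)/2 + (19*sqrt(2)/2)i


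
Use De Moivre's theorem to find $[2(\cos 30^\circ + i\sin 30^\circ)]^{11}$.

By De Moivre: z^n = r^n(cos(nθ) + i sin(nθ))
= 2^11(cos(11*30°) + i sin(11*30°))
= 2048(cos 330° + i sin 330°)
= 1024*sqrt(3) - 1024i


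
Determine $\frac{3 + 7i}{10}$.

Divisor is real, so divide each part by 10:
= 3/10 + (7/10)i


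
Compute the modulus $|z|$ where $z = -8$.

|z| = sqrt(a^2 + b^2) = sqrt((-8)^2 + 0^2) = sqrt(64) = 8


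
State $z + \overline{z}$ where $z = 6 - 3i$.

z + conjugate(z) = (a + bi) + (a - bi) = 2a
= 2 * 6 = 12


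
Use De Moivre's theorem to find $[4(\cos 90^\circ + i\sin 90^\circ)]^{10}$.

By De Moivre: z^n = r^n(cos(nθ) + i sin(nθ))
= 4^10(cos(10*90°) + i sin(10*90°))
= 1048576(cos 180° + i sin 180°)
= -1048576


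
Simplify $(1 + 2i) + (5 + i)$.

(1 + 5) + (2 + 1)i = 6 + 3i


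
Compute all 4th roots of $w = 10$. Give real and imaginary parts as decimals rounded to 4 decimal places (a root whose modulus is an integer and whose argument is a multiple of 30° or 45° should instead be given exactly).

|w| = 10, arg(w) = 0°
Root modulus = 10^(1/4) ≈ 1.778279
Root arguments: θ_k = (0° + 360°k)/4 for k = 0, 1, ..., 3
Compute each root as (root modulus)(cos θ_k + i sin θ_k) using full-precision intermediates, then round to 4 decimal places.
Roots: 1.7783, 1.7783i, -1.7783, -1.7783i


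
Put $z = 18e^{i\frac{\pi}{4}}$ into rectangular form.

a = r cos θ = 18 * sqrt(2)/2 = 9*sqrt(2)
b = r sin θ = 18 * sqrt(2)/2 = 9*sqrt(2)
z = 9*sqrt(2) + 9*sqrt(2)i


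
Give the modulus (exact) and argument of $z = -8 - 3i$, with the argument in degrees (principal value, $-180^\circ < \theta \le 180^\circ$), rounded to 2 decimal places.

|z| = sqrt((-8)^2 + (-3)^2) = sqrt(73)
arg(z) = arctan(b/a) = arctan(-3/-8) (quadrant-adjusted) = -159.44°


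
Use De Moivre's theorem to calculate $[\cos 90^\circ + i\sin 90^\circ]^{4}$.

By De Moivre: z^n = r^n(cos(nθ) + i sin(nθ))
= 1^4(cos(4*90°) + i sin(4*90°))
= 1(cos 0° + i sin 0°)
= 1


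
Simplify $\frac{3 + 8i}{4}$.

Divisor is real, so divide each part by 4:
= 3/4 + 2i


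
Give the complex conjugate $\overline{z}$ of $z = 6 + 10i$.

If z = a + bi, then conjugate(z) = a - bi
conjugate(6 + 10i) = 6 - 10i


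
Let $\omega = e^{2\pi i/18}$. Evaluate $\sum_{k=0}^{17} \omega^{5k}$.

Let ζ = ω^5 = e^(2πi·5/18). Since 18 ∤ 5, ζ ≠ 1.
Sum = Σ_{k=0}^{17} ζ^k = (ζ^18 - 1)/(ζ - 1) = (ω^{5·18} - 1)/(ζ - 1) = (1 - 1)/(ζ - 1) = 0


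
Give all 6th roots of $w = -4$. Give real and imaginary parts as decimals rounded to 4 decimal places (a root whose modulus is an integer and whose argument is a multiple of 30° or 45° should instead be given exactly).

|w| = 4, arg(w) = 180°
Root modulus = 4^(1/6) ≈ 1.259921
Root arguments: θ_k = (180° + 360°k)/6 for k = 0, 1, ..., 5
Compute each root as (root modulus)(cos θ_k + i sin θ_k) using full-precision intermediates, then round to 4 decimal places.
Roots: 1.0911 + 0.6300i, 1.2599i, -1.0911 + 0.6300i, -1.0911 - 0.6300i, -1.2599i, 1.0911 - 0.6300i


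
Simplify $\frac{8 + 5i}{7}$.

Divisor is real, so divide each part by 7:
= 8/7 + (5/7)i


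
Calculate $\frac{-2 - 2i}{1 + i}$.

Multiply numerator and denominator by conjugate (1 - i):
= (-2 - 2i)(1 - i) / (1^2 + 1^2)
= (-4) / 2
= -2


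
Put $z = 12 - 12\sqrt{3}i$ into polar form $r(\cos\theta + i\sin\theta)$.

r = |z| = sqrt(a^2 + b^2) = sqrt((12)^2 + (-12*sqrt(3))^2) = sqrt(144 + 432) = sqrt(576) = 24
θ = arctan(b/a) = arctan(-20.7846/12) (quadrant-adjusted) = 300°
z = 24(cos 300° + i sin 300°)


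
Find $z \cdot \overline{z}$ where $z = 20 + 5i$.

z * conjugate(z) = |z|^2 = a^2 + b^2
= 20^2 + 5^2 = 425


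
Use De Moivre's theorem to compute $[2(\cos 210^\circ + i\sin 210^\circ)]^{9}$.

By De Moivre: z^n = r^n(cos(nθ) + i sin(nθ))
= 2^9(cos(9*210°) + i sin(9*210°))
= 512(cos 90° + i sin 90°)
= 512i


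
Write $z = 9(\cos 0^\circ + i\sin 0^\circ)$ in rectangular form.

a = r cos θ = 9 * 1 = 9
b = r sin θ = 9 * 0 = 0
z = 9


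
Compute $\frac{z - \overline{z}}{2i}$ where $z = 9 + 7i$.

z - conjugate(z) = 2bi
(z - conjugate(z))/(2i) = 2bi/(2i) = b = 7


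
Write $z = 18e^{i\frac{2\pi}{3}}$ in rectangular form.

a = r cos θ = 18 * -1/2 = -9
b = r sin θ = 18 * sqrt(3)/2 = 9*sqrt(3)
z = -9 + 9*sqrt(3)i


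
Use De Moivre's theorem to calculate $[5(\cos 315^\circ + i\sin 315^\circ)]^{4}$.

By De Moivre: z^n = r^n(cos(nθ) + i sin(nθ))
= 5^4(cos(4*315°) + i sin(4*315°))
= 625(cos 180° + i sin 180°)
= -625


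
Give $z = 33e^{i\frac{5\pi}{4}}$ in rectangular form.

a = r cos θ = 33 * -sqrt(2)/2 = -33*sqrt(2)/2
b = r sin θ = 33 * -sqrt(2)/2 = -33*sqrt(2)/2
z = -33*sqrt(2)/2 - (33*sqrt(2)/2)i


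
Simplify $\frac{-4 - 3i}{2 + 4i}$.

Multiply numerator and denominator by conjugate (2 - 4i):
= (-4 - 3i)(2 - 4i) / (2^2 + 4^2)
= (-20 + 10i) / 20
Divide through by 10: (-2 + i) / 2
= -1 + (1/2)i


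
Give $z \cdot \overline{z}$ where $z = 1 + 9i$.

z * conjugate(z) = |z|^2 = a^2 + b^2
= 1^2 + 9^2 = 82


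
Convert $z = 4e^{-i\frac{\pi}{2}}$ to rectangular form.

a = r cos θ = 4 * 0 = 0
b = r sin θ = 4 * -1 = -4
z = -4i


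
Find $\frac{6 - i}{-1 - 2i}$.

Multiply numerator and denominator by conjugate (-1 + 2i):
= (6 - i)(-1 + 2i) / ((-1)^2 + (-2)^2)
= (-4 + 13i) / 5
= -4/5 + (13/5)i


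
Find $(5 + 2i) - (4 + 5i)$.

(5 - 4) + (2 - 5)i = 1 - 3i


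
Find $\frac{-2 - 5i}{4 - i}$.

Multiply numerator and denominator by conjugate (4 + i):
= (-2 - 5i)(4 + i) / (4^2 + (-1)^2)
= (-3 - 22i) / 17
= -3/17 - (22/17)i


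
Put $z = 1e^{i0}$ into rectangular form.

a = r cos θ = 1 * 1 = 1
b = r sin θ = 1 * 0 = 0
z = 1


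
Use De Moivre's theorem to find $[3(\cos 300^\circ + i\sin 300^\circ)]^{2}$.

By De Moivre: z^n = r^n(cos(nθ) + i sin(nθ))
= 3^2(cos(2*300°) + i sin(2*300°))
= 9(cos 240° + i sin 240°)
= -9/2 - (9*sqrt(3)/2)i


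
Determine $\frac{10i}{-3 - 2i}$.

Multiply numerator and denominator by conjugate (-3 + 2i):
= (10i)(-3 + 2i) / ((-3)^2 + (-2)^2)
= (-20 - 30i) / 13
= -20/13 - (30/13)i


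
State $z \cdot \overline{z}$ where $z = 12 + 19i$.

z * conjugate(z) = |z|^2 = a^2 + b^2
= 12^2 + 19^2 = 505


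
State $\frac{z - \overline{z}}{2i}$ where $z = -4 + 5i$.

z - conjugate(z) = 2bi
(z - conjugate(z))/(2i) = 2bi/(2i) = b = 5


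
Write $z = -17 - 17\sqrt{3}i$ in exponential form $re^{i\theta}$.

r = |z| = sqrt((-17)^2 + (-17*sqrt(3))^2) = sqrt(289 + 867) = sqrt(1156) = 34
θ = arctan(b/a) = arctan(-29.4449/-17) (quadrant-adjusted) = 240° = 4π/3
z = 34e^(i*4π/3)


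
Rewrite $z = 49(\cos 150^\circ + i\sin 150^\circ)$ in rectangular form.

a = r cos θ = 49 * -sqrt(3)/2 = -49*sqrt(3)/2
b = r sin θ = 49 * 1/2 = 49/2
z = -49*sqrt(3)/2 + (49/2)i


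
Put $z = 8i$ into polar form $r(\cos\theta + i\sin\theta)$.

r = |z| = sqrt(a^2 + b^2) = sqrt((0)^2 + (8)^2) = sqrt(0 + 64) = sqrt(64) = 8
a = 0 and b > 0, so z lies on the positive imaginary axis: θ = 90°
z = 8(cos 90° + i sin 90°)


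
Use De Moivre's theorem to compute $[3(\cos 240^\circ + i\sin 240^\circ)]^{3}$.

By De Moivre: z^n = r^n(cos(nθ) + i sin(nθ))
= 3^3(cos(3*240°) + i sin(3*240°))
= 27(cos 0° + i sin 0°)
= 27


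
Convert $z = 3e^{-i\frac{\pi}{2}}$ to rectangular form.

a = r cos θ = 3 * 0 = 0
b = r sin θ = 3 * -1 = -3
z = -3i


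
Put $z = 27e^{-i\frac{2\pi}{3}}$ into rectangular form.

a = r cos θ = 27 * -1/2 = -27/2
b = r sin θ = 27 * -sqrt(3)/2 = -27*sqrt(3)/2
z = -27/2 - (27*sqrt(3)/2)i


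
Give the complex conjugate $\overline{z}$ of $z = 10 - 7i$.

If z = a + bi, then conjugate(z) = a - bi
conjugate(10 - 7i) = 10 + 7i


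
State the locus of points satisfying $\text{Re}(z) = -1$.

Re(z) = x where z = x + yi; the equation x = -1 is satisfied by all points with that x-coordinate
Locus: Vertical line x = -1


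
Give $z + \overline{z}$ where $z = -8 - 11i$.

z + conjugate(z) = (a + bi) + (a - bi) = 2a
= 2 * (-8) = -16


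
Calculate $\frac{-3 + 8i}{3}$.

Divisor is real, so divide each part by 3:
= -1 + (8/3)i


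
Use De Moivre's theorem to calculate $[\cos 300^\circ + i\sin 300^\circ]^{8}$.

By De Moivre: z^n = r^n(cos(nθ) + i sin(nθ))
= 1^8(cos(8*300°) + i sin(8*300°))
= 1(cos 240° + i sin 240°)
= -1/2 - (sqrt(3)/2)i


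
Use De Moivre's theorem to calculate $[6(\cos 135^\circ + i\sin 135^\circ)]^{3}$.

By De Moivre: z^n = r^n(cos(nθ) + i sin(nθ))
= 6^3(cos(3*135°) + i sin(3*135°))
= 216(cos 45° + i sin 45°)
= 108*sqrt(2) + 108*sqrt(2)i


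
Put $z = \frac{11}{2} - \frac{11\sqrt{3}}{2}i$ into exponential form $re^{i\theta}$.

r = |z| = sqrt((11/2)^2 + (-11*sqrt(3)/2)^2) = sqrt(121/4 + 363/4) = sqrt(121) = 11
θ = arctan(b/a) = arctan(-9.5263/5.5) (quadrant-adjusted) = -60° = -π/3
z = 11e^(-i*π/3)


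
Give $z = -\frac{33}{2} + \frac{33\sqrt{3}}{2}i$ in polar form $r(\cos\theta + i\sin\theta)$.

r = |z| = sqrt(a^2 + b^2) = sqrt((-33/2)^2 + (33*sqrt(3)/2)^2) = sqrt(1089/4 + 3267/4) = sqrt(1089) = 33
θ = arctan(b/a) = arctan(28.5788/-16.5) (quadrant-adjusted) = 120°
z = 33(cos 120° + i sin 120°)


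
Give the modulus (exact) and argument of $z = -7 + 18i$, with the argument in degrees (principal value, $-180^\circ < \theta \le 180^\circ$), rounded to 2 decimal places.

|z| = sqrt((-7)^2 + 18^2) = sqrt(373)
arg(z) = arctan(b/a) = arctan(18/-7) (quadrant-adjusted) = 111.25°


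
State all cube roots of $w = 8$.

|w| = 8, arg(w) = 0°
Root modulus = 8^(1/3) = 2
Root arguments: θ_k = (0° + 360°k)/3 for k = 0, 1, ..., 2
Roots: 2, -1 + sqrt(3)i, -1 - sqrt(3)i


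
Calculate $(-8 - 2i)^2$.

(a + bi)^2 = a^2 - b^2 + 2abi
= (-8)^2 - (-2)^2 + 2*(-8)*(-2)i
= 60 + 32i


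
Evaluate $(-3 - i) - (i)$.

(-3 - 0) + (-1 - 1)i = -3 - 2i


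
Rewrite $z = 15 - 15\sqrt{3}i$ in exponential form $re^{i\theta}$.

r = |z| = sqrt((15)^2 + (-15*sqrt(3))^2) = sqrt(225 + 675) = sqrt(900) = 30
θ = arctan(b/a) = arctan(-25.9808/15) (quadrant-adjusted) = -60° = -π/3
z = 30e^(-i*π/3)


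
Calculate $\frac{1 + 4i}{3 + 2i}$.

Multiply numerator and denominator by conjugate (3 - 2i):
= (1 + 4i)(3 - 2i) / (3^2 + 2^2)
= (11 + 10i) / 13
= 11/13 + (10/13)i


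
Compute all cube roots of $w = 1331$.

|w| = 1331, arg(w) = 0°
Root modulus = 1331^(1/3) = 11
Root arguments: θ_k = (0° + 360°k)/3 for k = 0, 1, ..., 2
Roots: 11, -11/2 + (11*sqrt(3)/2)i, -11/2 - (11*sqrt(3)/2)i


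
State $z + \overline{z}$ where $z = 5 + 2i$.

z + conjugate(z) = (a + bi) + (a - bi) = 2a
= 2 * 5 = 10


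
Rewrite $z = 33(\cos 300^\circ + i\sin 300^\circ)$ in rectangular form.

a = r cos θ = 33 * 1/2 = 33/2
b = r sin θ = 33 * -sqrt(3)/2 = -33*sqrt(3)/2
z = 33/2 - (33*sqrt(3)/2)i


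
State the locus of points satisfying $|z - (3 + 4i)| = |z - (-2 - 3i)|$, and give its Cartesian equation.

|z - z1| = |z - z2| means z is equidistant from z1 and z2,
i.e. the perpendicular bisector of the segment from (3, 4) to (-2, -3) (midpoint (1/2, 1/2)).
With z = x + yi, square both sides:
(x - 3)^2 + (y - 4)^2 = (x - (-2))^2 + (y - (-3))^2
The x^2 and y^2 terms cancel: -10x + (-14)y = 13 - 25 = -12
Simplify: 5x + 7y = 6
Locus: Perpendicular bisector of the segment from (3, 4) to (-2, -3): the line 5x + 7y = 6


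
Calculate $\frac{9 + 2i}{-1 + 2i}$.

Multiply numerator and denominator by conjugate (-1 - 2i):
= (9 + 2i)(-1 - 2i) / ((-1)^2 + 2^2)
= (-5 - 20i) / 5
= -1 - 4i


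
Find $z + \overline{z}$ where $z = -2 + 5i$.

z + conjugate(z) = (a + bi) + (a - bi) = 2a
= 2 * (-2) = -4


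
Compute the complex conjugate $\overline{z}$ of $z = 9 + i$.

If z = a + bi, then conjugate(z) = a - bi
conjugate(9 + i) = 9 - i


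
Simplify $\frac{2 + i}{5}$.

Divisor is real, so divide each part by 5:
= 2/5 + (1/5)i


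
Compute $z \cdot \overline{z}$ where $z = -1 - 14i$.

z * conjugate(z) = |z|^2 = a^2 + b^2
= (-1)^2 + (-14)^2 = 197


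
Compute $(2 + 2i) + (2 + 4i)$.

(2 + 2) + (2 + 4)i = 4 + 6i


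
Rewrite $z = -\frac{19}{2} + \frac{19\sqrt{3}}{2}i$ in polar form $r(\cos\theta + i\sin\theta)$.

r = |z| = sqrt(a^2 + b^2) = sqrt((-19/2)^2 + (19*sqrt(3)/2)^2) = sqrt(361/4 + 1083/4) = sqrt(361) = 19
θ = arctan(b/a) = arctan(16.4545/-9.5) (quadrant-adjusted) = 120°
z = 19(cos 120° + i sin 120°)


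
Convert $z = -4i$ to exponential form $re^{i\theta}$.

r = |z| = sqrt((0)^2 + (-4)^2) = sqrt(0 + 16) = sqrt(16) = 4
a = 0 and b < 0, so z lies on the negative imaginary axis: θ = -90° = -π/2
z = 4e^(-i*π/2)


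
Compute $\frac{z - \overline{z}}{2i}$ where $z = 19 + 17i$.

z - conjugate(z) = 2bi
(z - conjugate(z))/(2i) = 2bi/(2i) = b = 17


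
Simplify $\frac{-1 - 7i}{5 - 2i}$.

Multiply numerator and denominator by conjugate (5 + 2i):
= (-1 - 7i)(5 + 2i) / (5^2 + (-2)^2)
= (9 - 37i) / 29
= 9/29 - (37/29)i


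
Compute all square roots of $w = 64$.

|w| = 64, arg(w) = 0°
Root modulus = 64^(1/2) = 8
Root arguments: θ_k = (0° + 360°k)/2 for k = 0, 1, ..., 1
Roots: 8, -8


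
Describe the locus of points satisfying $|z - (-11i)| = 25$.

|z - z0| = r describes a circle centered at z0 with radius r
Here z0 = -11i and r = 25
Locus: Circle centered at (0, -11) with radius 25


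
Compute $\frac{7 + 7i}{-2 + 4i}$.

Multiply numerator and denominator by conjugate (-2 - 4i):
= (7 + 7i)(-2 - 4i) / ((-2)^2 + 4^2)
= (14 - 42i) / 20
Divide through by 2: (7 - 21i) / 10
= 7/10 - (21/10)i


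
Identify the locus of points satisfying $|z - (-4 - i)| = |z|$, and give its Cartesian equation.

|z - z1| = |z - z2| means z is equidistant from z1 and z2,
i.e. the perpendicular bisector of the segment from (-4, -1) to (0, 0) (midpoint (-2, -1/2)).
With z = x + yi, square both sides:
(x - (-4))^2 + (y - (-1))^2 = (x - 0)^2 + (y - 0)^2
The x^2 and y^2 terms cancel: 8x + 2y = 0 - 17 = -17
Simplify: 8x + 2y = -17
Locus: Perpendicular bisector of the segment from (-4, -1) to (0, 0): the line 8x + 2y = -17


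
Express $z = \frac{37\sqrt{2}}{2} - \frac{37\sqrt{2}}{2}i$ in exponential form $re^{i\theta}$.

r = |z| = sqrt((37*sqrt(2)/2)^2 + (-37*sqrt(2)/2)^2) = sqrt(1369/2 + 1369/2) = sqrt(1369) = 37
θ = arctan(b/a) = arctan(-26.163/26.163) (quadrant-adjusted) = -45° = -π/4
z = 37e^(-i*π/4)


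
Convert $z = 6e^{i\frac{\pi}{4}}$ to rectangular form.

a = r cos θ = 6 * sqrt(2)/2 = 3*sqrt(2)
b = r sin θ = 6 * sqrt(2)/2 = 3*sqrt(2)
z = 3*sqrt(2) + 3*sqrt(2)i


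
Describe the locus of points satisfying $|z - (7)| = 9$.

|z - z0| = r describes a circle centered at z0 with radius r
Here z0 = 7 and r = 9
Locus: Circle centered at (7, 0) with radius 9


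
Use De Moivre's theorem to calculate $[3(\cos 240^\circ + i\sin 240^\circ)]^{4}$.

By De Moivre: z^n = r^n(cos(nθ) + i sin(nθ))
= 3^4(cos(4*240°) + i sin(4*240°))
= 81(cos 240° + i sin 240°)
= -81/2 - (81*sqrt(3)/2)i


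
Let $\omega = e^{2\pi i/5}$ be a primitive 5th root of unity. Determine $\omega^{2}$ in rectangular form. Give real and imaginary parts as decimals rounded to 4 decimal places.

ω^2 = e^(2πi·2/5) = e^(i·4π/5)
= cos(4π/5) + i sin(4π/5)
= -0.8090 + 0.5878i


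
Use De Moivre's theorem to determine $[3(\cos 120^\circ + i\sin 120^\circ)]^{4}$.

By De Moivre: z^n = r^n(cos(nθ) + i sin(nθ))
= 3^4(cos(4*120°) + i sin(4*120°))
= 81(cos 120° + i sin 120°)
= -81/2 + (81*sqrt(3)/2)i


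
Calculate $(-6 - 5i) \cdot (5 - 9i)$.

(a1*a2 - b1*b2) + (a1*b2 + b1*a2)i
= (-30 - 45) + (54 + (-25))i
= -75 + 29i


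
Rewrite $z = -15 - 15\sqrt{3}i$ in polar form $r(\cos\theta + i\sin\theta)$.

r = |z| = sqrt(a^2 + b^2) = sqrt((-15)^2 + (-15*sqrt(3))^2) = sqrt(225 + 675) = sqrt(900) = 30
θ = arctan(b/a) = arctan(-25.9808/-15) (quadrant-adjusted) = 240°
z = 30(cos 240° + i sin 240°)


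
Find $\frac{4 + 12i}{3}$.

Divisor is real, so divide each part by 3:
= 4/3 + 4i


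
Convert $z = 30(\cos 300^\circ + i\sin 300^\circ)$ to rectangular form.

a = r cos θ = 30 * 1/2 = 15
b = r sin θ = 30 * -sqrt(3)/2 = -15*sqrt(3)
z = 15 - 15*sqrt(3)i


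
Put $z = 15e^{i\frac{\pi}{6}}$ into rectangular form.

a = r cos θ = 15 * sqrt(3)/2 = 15*sqrt(3)/2
b = r sin θ = 15 * 1/2 = 15/2
z = 15*sqrt(3)/2 + (15/2)i


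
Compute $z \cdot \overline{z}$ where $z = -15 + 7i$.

z * conjugate(z) = |z|^2 = a^2 + b^2
= (-15)^2 + 7^2 = 274


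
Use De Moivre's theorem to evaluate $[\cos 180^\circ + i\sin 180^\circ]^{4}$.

By De Moivre: z^n = r^n(cos(nθ) + i sin(nθ))
= 1^4(cos(4*180°) + i sin(4*180°))
= 1(cos 0° + i sin 0°)
= 1


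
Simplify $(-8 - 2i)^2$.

(a + bi)^2 = a^2 - b^2 + 2abi
= (-8)^2 - (-2)^2 + 2*(-8)*(-2)i
= 60 + 32i


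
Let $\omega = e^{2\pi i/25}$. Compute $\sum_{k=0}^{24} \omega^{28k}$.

Let ζ = ω^28 = e^(2πi·28/25). Since 25 ∤ 28, ζ ≠ 1.
Sum = Σ_{k=0}^{24} ζ^k = (ζ^25 - 1)/(ζ - 1) = (ω^{28·25} - 1)/(ζ - 1) = (1 - 1)/(ζ - 1) = 0


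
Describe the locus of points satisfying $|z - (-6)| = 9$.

|z - z0| = r describes a circle centered at z0 with radius r
Here z0 = -6 and r = 9
Locus: Circle centered at (-6, 0) with radius 9


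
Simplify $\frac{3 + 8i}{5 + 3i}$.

Multiply numerator and denominator by conjugate (5 - 3i):
= (3 + 8i)(5 - 3i) / (5^2 + 3^2)
= (39 + 31i) / 34
= 39/34 + (31/34)i


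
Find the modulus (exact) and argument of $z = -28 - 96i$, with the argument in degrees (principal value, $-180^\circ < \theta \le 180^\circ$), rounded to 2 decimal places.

|z| = sqrt((-28)^2 + (-96)^2) = 100
arg(z) = arctan(b/a) = arctan(-96/-28) (quadrant-adjusted) = -106.26°


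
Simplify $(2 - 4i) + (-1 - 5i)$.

(2 + (-1)) + (-4 + (-5))i = 1 - 9i


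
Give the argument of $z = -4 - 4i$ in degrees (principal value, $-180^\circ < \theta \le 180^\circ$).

θ = arctan(b/a) = arctan(-4/-4) (quadrant-adjusted) = -135°


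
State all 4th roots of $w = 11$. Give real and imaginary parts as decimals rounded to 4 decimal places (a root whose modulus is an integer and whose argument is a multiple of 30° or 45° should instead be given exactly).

|w| = 11, arg(w) = 0°
Root modulus = 11^(1/4) ≈ 1.821160
Root arguments: θ_k = (0° + 360°k)/4 for k = 0, 1, ..., 3
Compute each root as (root modulus)(cos θ_k + i sin θ_k) using full-precision intermediates, then round to 4 decimal places.
Roots: 1.8212, 1.8212i, -1.8212, -1.8212i


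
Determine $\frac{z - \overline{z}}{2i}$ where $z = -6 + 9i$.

z - conjugate(z) = 2bi
(z - conjugate(z))/(2i) = 2bi/(2i) = b = 9


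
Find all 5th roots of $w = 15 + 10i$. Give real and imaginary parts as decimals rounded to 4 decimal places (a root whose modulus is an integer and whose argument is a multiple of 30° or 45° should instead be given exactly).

|w| = sqrt(325) ≈ 18.027756, arg(w) ≈ 33.690068°
Root modulus = sqrt(325)^(1/5) ≈ 1.783152
Root arguments: θ_k = (arg(w) + 360°k)/5 for k = 0, 1, ..., 4
Compute each root as (root modulus)(cos θ_k + i sin θ_k) using full-precision intermediates, then round to 4 decimal places.
Roots: 1.7708 + 0.2092i, 0.3482 + 1.7488i, -1.5556 + 0.8716i, -1.3097 - 1.2101i, 0.7462 - 1.6195i


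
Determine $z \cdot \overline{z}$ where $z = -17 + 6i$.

z * conjugate(z) = |z|^2 = a^2 + b^2
= (-17)^2 + 6^2 = 325


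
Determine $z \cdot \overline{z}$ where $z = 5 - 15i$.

z * conjugate(z) = |z|^2 = a^2 + b^2
= 5^2 + (-15)^2 = 250


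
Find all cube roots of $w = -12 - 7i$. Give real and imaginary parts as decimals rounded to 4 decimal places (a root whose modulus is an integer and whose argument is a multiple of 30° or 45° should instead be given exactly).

|w| = sqrt(193) ≈ 13.892444, arg(w) ≈ 210.256437°
Root modulus = sqrt(193)^(1/3) ≈ 2.403954
Root arguments: θ_k = (arg(w) + 360°k)/3 for k = 0, 1, ..., 2
Compute each root as (root modulus)(cos θ_k + i sin θ_k) using full-precision intermediates, then round to 4 decimal places.
Roots: 0.8188 + 2.2602i, -2.3668 - 0.4210i, 1.5480 - 1.8392i


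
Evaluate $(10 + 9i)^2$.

(a + bi)^2 = a^2 - b^2 + 2abi
= 10^2 - 9^2 + 2*10*9i
= 19 + 180i


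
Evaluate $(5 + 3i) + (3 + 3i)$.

(5 + 3) + (3 + 3)i = 8 + 6i


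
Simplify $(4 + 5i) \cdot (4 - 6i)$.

(a1*a2 - b1*b2) + (a1*b2 + b1*a2)i
= (16 - (-30)) + (-24 + 20)i
= 46 - 4i


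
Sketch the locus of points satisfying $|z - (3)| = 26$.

|z - z0| = r describes a circle centered at z0 with radius r
Here z0 = 3 and r = 26
Locus: Circle centered at (3, 0) with radius 26


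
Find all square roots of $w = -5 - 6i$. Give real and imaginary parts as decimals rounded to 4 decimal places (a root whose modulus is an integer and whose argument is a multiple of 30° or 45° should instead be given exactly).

|w| = sqrt(61) ≈ 7.810250, arg(w) ≈ 230.194429°
Root modulus = sqrt(61)^(1/2) ≈ 2.794682
Root arguments: θ_k = (arg(w) + 360°k)/2 for k = 0, 1, ..., 1
Compute each root as (root modulus)(cos θ_k + i sin θ_k) using full-precision intermediates, then round to 4 decimal places.
Roots: -1.1854 + 2.5308i, 1.1854 - 2.5308i


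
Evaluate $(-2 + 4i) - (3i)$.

(-2 - 0) + (4 - 3)i = -2 + i


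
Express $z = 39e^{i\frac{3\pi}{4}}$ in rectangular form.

a = r cos θ = 39 * -sqrt(2)/2 = -39*sqrt(2)/2
b = r sin θ = 39 * sqrt(2)/2 = 39*sqrt(2)/2
z = -39*sqrt(2)/2 + (39*sqrt(2)/2)i


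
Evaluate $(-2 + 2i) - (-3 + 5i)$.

(-2 - (-3)) + (2 - 5)i = 1 - 3i


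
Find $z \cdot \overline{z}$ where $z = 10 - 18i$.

z * conjugate(z) = |z|^2 = a^2 + b^2
= 10^2 + (-18)^2 = 424


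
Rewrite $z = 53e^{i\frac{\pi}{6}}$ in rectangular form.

a = r cos θ = 53 * sqrt(3)/2 = 53*sqrt(3)/2
b = r sin θ = 53 * 1/2 = 53/2
z = 53*sqrt(3)/2 + (53/2)i


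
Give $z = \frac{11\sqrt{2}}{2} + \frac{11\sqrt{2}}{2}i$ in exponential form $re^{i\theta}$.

r = |z| = sqrt((11*sqrt(2)/2)^2 + (11*sqrt(2)/2)^2) = sqrt(121/2 + 121/2) = sqrt(121) = 11
θ = arctan(b/a) = arctan(7.7782/7.7782) (quadrant-adjusted) = 45° = π/4
z = 11e^(i*π/4)


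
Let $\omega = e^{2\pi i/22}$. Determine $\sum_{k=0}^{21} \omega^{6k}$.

Let ζ = ω^6 = e^(2πi·6/22). Since 22 ∤ 6, ζ ≠ 1.
Sum = Σ_{k=0}^{21} ζ^k = (ζ^22 - 1)/(ζ - 1) = (ω^{6·22} - 1)/(ζ - 1) = (1 - 1)/(ζ - 1) = 0


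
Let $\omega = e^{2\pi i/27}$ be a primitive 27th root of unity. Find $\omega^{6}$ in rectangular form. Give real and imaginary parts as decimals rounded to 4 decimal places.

ω^6 = e^(2πi·6/27) = e^(i·4π/9)
= cos(4π/9) + i sin(4π/9)
= 0.1736 + 0.9848i


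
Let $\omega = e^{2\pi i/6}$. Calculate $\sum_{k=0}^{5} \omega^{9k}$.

Let ζ = ω^9 = e^(2πi·9/6). Since 6 ∤ 9, ζ ≠ 1.
Sum = Σ_{k=0}^{5} ζ^k = (ζ^6 - 1)/(ζ - 1) = (ω^{9·6} - 1)/(ζ - 1) = (1 - 1)/(ζ - 1) = 0


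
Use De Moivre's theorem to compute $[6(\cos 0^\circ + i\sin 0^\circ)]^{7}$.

By De Moivre: z^n = r^n(cos(nθ) + i sin(nθ))
= 6^7(cos(7*0°) + i sin(7*0°))
= 279936(cos 0° + i sin 0°)
= 279936


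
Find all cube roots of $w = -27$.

|w| = 27, arg(w) = 180°
Root modulus = 27^(1/3) = 3
Root arguments: θ_k = (180° + 360°k)/3 for k = 0, 1, ..., 2
Roots: 3/2 + (3*sqrt(3)/2)i, -3, 3/2 - (3*sqrt(3)/2)i


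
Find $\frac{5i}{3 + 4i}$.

Multiply numerator and denominator by conjugate (3 - 4i):
= (5i)(3 - 4i) / (3^2 + 4^2)
= (20 + 15i) / 25
Divide through by 5: (4 + 3i) / 5
= 4/5 + (3/5)i


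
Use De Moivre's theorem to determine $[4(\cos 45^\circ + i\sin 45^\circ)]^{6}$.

By De Moivre: z^n = r^n(cos(nθ) + i sin(nθ))
= 4^6(cos(6*45°) + i sin(6*45°))
= 4096(cos 270° + i sin 270°)
= -4096i


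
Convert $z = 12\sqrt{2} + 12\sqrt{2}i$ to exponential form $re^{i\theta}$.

r = |z| = sqrt((12*sqrt(2))^2 + (12*sqrt(2))^2) = sqrt(288 + 288) = sqrt(576) = 24
θ = arctan(b/a) = arctan(16.9706/16.9706) (quadrant-adjusted) = 45° = π/4
z = 24e^(i*π/4)
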